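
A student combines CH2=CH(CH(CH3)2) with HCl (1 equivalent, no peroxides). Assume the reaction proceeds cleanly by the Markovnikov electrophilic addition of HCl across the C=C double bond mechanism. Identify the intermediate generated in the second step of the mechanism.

tertiary carbocation

Step 1: Electrophilic addition begins with the π(C=C) electrons forming a bond to the proton of HCl. Following Markovnikov's rule, the resulting cation is secondary. The H–Cl bond breaks heterolytically, releasing Cl⁻.
Step 2: A 1,2-hydride shift from the adjacent isopropyl carbon moves the positive charge from the secondary centre to an adjacent carbon, generating a more stable tertiary carbocation.
After step 2 the species present is a tertiary carbocation.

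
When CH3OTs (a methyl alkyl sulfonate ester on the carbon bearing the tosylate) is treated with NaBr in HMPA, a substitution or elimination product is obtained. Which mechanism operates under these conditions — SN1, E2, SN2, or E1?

Conditions: a methyl substrate with a strong nucleophile in the polar aprotic solvent HMPA.
These conditions are the textbook signature of the SN2 pathway.
An unhindered substrate with a strong nucleophile in a polar aprotic solvent favours one-step backside displacement.

SN2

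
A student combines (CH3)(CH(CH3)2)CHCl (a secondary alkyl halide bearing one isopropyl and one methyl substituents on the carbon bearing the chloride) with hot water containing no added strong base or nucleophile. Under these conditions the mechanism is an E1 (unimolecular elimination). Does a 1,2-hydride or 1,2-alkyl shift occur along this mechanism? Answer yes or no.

The first-formed carbocation is secondary.
The adjacent isopropyl carbon already bears 2 other carbon substituents and has a hydrogen to migrate; after a 1,2-hydride shift from that carbon the positive charge sits on a tertiary centre.
Tertiary is more stable than secondary, so the shift occurs.

yes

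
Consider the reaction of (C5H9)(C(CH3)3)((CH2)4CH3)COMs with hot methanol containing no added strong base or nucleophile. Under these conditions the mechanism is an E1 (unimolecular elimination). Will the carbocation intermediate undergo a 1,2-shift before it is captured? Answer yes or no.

The first-formed carbocation is tertiary.
No single 1,2-shift to an adjacent carbon would produce a more-substituted cation than the one already present, so no rearrangement occurs.

no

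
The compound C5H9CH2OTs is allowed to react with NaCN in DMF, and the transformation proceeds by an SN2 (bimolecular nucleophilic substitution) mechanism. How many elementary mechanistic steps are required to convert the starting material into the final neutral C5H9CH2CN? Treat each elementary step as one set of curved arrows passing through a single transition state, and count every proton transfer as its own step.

1

Step 1: CN⁻ attacks the back face of the α-carbon while TsO⁻ departs with the C–O bonding pair — a single concerted displacement through a pentacoordinate transition state.
Total: 1 elementary step.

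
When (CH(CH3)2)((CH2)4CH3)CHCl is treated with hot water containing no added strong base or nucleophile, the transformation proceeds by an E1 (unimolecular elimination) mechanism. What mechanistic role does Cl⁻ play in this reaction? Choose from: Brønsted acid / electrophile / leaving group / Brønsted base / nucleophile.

leaving group

Step 1: The C–Cl bond breaks with both electrons going to the chloride; Cl⁻ leaves and a secondary carbocation remains.
Cl⁻ departs with both electrons of the breaking σ-bond — that is the definition of a leaving group.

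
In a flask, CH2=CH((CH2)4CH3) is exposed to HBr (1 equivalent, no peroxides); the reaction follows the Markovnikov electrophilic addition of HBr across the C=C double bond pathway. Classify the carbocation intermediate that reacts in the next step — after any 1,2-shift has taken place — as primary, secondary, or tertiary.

secondary

Step 1: Protonation of the alkene by HBr: the π bond acts as the nucleophile and picks up H⁺, giving the more stable (Markovnikov) secondary carbocation. The H–Br bond breaks heterolytically, releasing Br⁻.
No single 1,2-shift to an adjacent carbon would give a more-substituted cation, so no rearrangement occurs.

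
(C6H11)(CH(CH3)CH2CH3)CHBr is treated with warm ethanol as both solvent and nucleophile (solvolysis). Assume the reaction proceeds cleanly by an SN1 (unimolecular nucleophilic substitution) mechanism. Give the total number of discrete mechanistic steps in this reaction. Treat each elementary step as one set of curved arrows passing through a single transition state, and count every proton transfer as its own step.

Step 1: Unassisted departure of Br⁻ (taking the C–Br bonding pair) generates a secondary carbocation.
Step 2: A 1,2-hydride shift from the adjacent sec-butyl carbon moves the positive charge from the secondary centre to an adjacent carbon, generating a more stable tertiary carbocation.
Step 3: A lone pair on the oxygen of CH3CH2OH attacks the carbocation, forming a new C–O σ-bond and an oxonium ion.
Step 4: A second solvent molecule removes the proton on oxygen, giving the neutral ether product.
Total: 4 elementary steps.

4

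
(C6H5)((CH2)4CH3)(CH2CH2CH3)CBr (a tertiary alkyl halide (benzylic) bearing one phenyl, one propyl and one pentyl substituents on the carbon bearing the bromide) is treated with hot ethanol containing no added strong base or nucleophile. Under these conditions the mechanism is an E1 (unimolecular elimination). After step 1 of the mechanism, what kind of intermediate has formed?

tertiary carbocation

Step 1: Ionisation: the C–Br σ-bond cleaves heterolytically; both bonding electrons depart with Br⁻, leaving a tertiary carbocation at the α-carbon.
After step 1 the species present is a tertiary carbocation.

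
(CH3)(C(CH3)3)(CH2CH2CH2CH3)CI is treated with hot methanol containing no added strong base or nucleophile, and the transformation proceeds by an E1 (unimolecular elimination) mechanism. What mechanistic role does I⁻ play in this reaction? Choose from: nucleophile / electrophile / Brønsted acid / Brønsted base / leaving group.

Step 1: Rate-determining heterolysis of the C–I bond gives I⁻ and a tertiary carbocation.
I⁻ departs with both electrons of the breaking σ-bond — that is the definition of a leaving group.

leaving group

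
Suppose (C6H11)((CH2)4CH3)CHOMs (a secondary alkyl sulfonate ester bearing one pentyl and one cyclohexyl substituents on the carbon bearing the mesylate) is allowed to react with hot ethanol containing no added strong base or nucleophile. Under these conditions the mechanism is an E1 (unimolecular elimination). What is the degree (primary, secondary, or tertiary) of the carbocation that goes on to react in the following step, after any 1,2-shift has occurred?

Step 1: The C–O bond breaks with both electrons going to the mesylate; MsO⁻ leaves and a secondary carbocation remains.
Step 2: A 1,2-hydride shift from the adjacent cyclohexyl carbon moves the positive charge from the secondary centre to an adjacent carbon, generating a more stable tertiary carbocation.
The cation rearranges from secondary to tertiary via a 1,2-hydride shift from the adjacent cyclohexyl carbon; the tertiary cation is what reacts next.

tertiary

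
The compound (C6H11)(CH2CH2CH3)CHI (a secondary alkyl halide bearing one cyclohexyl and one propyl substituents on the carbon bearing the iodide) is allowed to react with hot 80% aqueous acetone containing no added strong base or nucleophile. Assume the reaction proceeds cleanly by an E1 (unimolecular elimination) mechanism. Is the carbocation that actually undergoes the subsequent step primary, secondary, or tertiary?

Step 1: Unassisted departure of I⁻ (taking the C–I bonding pair) generates a secondary carbocation.
Step 2: A hydride (H with its bonding pair) migrates from the adjacent cyclohexyl carbon to the cationic centre — a 1,2-hydride shift — upgrading the secondary cation to a tertiary one.
The cation rearranges from secondary to tertiary via a 1,2-hydride shift from the adjacent cyclohexyl carbon; the tertiary cation is what reacts next.

tertiary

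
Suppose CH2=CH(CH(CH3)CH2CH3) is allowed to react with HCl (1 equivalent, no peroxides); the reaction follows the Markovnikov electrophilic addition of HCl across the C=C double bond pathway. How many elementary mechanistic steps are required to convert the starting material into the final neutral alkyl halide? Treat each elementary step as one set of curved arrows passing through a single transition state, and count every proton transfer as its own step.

3

Step 1: Electrophilic addition begins with the π(C=C) electrons forming a bond to the proton of HCl. Following Markovnikov's rule, the resulting cation is secondary. The H–Cl bond breaks heterolytically, releasing Cl⁻.
Step 2: A hydride (H with its bonding pair) migrates from the adjacent sec-butyl carbon to the cationic centre — a 1,2-hydride shift — upgrading the secondary cation to a tertiary one.
Step 3: The Cl⁻ anion donates a lone pair to the carbocation, forming the new C–Cl σ-bond and giving the neutral alkyl halide.
Total: 3 elementary steps.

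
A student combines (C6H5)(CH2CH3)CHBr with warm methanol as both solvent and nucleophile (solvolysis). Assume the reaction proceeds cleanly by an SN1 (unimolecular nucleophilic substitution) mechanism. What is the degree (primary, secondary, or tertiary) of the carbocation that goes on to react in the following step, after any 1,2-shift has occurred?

Step 1: Rate-determining heterolysis of the C–Br bond gives Br⁻ and a secondary carbocation.
No single 1,2-shift to an adjacent carbon would give a more-substituted cation, so no rearrangement occurs.

secondary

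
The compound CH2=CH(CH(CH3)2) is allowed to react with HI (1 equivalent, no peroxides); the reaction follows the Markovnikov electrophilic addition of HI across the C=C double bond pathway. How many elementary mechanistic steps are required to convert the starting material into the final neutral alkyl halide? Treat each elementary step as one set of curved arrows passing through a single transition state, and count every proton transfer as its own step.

3

Step 1: Electrophilic addition begins with the π(C=C) electrons forming a bond to the proton of HI. Following Markovnikov's rule, the resulting cation is secondary. The H–I bond breaks heterolytically, releasing I⁻.
Step 2: A hydride (H with its bonding pair) migrates from the adjacent isopropyl carbon to the cationic centre — a 1,2-hydride shift — upgrading the secondary cation to a tertiary one.
Step 3: I⁻ captures the cation: a lone pair on I⁻ fills the empty p orbital, producing the alkyl halide product.
Total: 3 elementary steps.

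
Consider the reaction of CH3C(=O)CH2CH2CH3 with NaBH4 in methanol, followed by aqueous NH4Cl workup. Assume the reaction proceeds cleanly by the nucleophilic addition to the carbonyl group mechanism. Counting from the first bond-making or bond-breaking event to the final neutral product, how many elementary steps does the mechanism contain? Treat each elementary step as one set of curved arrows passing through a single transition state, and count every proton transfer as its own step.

Step 1: Nucleophilic addition: H⁻ (delivered from BH4⁻) adds to the carbonyl carbon, pushing the π(C=O) electron pair onto oxygen and giving a tetrahedral alkoxide.
Step 2: Protonation of the alkoxide by aqueous NH4Cl workup furnishes an alcohol.
Total: 2 elementary steps.

2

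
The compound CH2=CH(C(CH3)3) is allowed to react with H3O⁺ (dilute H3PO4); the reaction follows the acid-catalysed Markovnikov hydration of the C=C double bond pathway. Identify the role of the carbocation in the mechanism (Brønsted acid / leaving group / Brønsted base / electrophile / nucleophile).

Step 3: Nucleophilic capture of the cation by H2O produces the protonated alcohol (an oxonium ion).
The carbocation accepts an electron pair into an empty or π* orbital — it is the electrophile.

electrophile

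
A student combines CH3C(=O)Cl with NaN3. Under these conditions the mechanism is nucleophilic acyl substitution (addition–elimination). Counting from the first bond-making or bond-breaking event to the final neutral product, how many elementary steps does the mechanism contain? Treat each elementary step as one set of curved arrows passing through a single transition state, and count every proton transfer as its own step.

2

Step 1: A lone pair on the N of N3⁻ attacks the electrophilic acyl carbon; the π(C=O) electrons move onto oxygen, giving a tetrahedral intermediate.
Step 2: Collapse of the tetrahedral intermediate: the alkoxide oxygen pushes its lone pair back to re-form C=O while Cl⁻ leaves.
Total: 2 elementary steps.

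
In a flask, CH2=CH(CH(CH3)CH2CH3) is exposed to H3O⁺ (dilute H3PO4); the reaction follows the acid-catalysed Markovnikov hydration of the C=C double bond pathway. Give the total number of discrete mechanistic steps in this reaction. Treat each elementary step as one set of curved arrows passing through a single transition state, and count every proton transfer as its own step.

4

Step 1: The π electrons of the C=C bond attack a proton of H3O⁺; Markovnikov addition places the new C–H on the less-substituted alkene carbon, so the positive charge ends up on the more-substituted carbon — a secondary carbocation. H2O is released.
Step 2: A hydride (H with its bonding pair) migrates from the adjacent sec-butyl carbon to the cationic centre — a 1,2-hydride shift — upgrading the secondary cation to a tertiary one.
Step 3: Water acts as the nucleophile: an oxygen lone pair bonds to the cationic carbon, giving an oxonium-ion intermediate.
Step 4: Proton transfer from the O–H of the oxonium ion to H2O completes the catalytic cycle and yields the alcohol.
Total: 4 elementary steps.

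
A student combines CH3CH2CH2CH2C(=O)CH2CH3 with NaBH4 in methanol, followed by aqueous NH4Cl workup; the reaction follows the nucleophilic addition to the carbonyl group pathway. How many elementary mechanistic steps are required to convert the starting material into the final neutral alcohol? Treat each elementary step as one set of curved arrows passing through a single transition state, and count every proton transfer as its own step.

Step 1: Nucleophilic addition: H⁻ (delivered from BH4⁻) adds to the carbonyl carbon, pushing the π(C=O) electron pair onto oxygen and giving a tetrahedral alkoxide.
Step 2: The alkoxide picks up a proton during aqueous NH4Cl workup to yield an alcohol.
Total: 2 elementary steps.

2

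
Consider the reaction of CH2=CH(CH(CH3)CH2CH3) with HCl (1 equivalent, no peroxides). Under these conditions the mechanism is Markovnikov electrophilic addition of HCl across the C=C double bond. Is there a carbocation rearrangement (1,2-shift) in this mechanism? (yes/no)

The first-formed carbocation is secondary.
The adjacent sec-butyl carbon already bears 2 other carbon substituents and has a hydrogen to migrate; after a 1,2-hydride shift from that carbon the positive charge sits on a tertiary centre.
Tertiary is more stable than secondary, so the shift occurs.

yes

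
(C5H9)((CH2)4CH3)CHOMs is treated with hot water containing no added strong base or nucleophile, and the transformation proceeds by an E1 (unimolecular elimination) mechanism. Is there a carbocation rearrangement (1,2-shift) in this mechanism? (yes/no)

The first-formed carbocation is secondary.
The adjacent cyclopentyl carbon already bears 2 other carbon substituents and has a hydrogen to migrate; after a 1,2-hydride shift from that carbon the positive charge sits on a tertiary centre.
Tertiary is more stable than secondary, so the shift occurs.

yes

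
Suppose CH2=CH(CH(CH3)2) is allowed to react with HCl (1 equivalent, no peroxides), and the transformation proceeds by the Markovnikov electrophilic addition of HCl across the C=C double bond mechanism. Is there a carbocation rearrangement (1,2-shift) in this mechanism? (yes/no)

yes

The first-formed carbocation is secondary.
The adjacent isopropyl carbon already bears 2 other carbon substituents and has a hydrogen to migrate; after a 1,2-hydride shift from that carbon the positive charge sits on a tertiary centre.
Tertiary is more stable than secondary, so the shift occurs.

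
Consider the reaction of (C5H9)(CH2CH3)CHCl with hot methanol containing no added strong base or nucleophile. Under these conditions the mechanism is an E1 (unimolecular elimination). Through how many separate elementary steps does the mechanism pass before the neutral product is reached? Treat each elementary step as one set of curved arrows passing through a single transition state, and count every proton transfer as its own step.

Step 1: Ionisation: the C–Cl σ-bond cleaves heterolytically; both bonding electrons depart with Cl⁻, leaving a secondary carbocation at the α-carbon.
Step 2: A hydride (H with its bonding pair) migrates from the adjacent cyclopentyl carbon to the cationic centre — a 1,2-hydride shift — upgrading the secondary cation to a tertiary one.
Step 3: A weak base (a methanol molecule from the solvent) removes a proton from a carbon adjacent to the cationic centre; the electrons of that C–H bond become the new π(C=C) bond, giving the alkene.
Total: 3 elementary steps.

3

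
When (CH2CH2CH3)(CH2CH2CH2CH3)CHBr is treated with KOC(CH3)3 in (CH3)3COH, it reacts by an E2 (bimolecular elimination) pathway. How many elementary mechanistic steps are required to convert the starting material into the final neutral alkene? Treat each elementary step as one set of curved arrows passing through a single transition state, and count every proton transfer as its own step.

1

Step 1: In one step, (CH3)3CO⁻ pulls off a β-proton, the C–Br bond cleaves, and a C=C double bond forms between the α- and β-carbons (E2, anti elimination).
Total: 1 elementary step.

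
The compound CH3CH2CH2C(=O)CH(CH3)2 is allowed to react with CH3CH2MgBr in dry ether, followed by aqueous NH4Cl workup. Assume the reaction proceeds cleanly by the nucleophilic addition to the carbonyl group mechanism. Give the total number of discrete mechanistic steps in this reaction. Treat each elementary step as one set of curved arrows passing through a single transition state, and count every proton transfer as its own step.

Step 1: Nucleophilic addition: the carbanion-like carbon of CH3CH2MgBr adds to the carbonyl carbon, pushing the π(C=O) electron pair onto oxygen and giving a tetrahedral alkoxide.
Step 2: On aqueous NH4Cl workup the alkoxide oxygen is protonated, giving an alcohol.
Total: 2 elementary steps.

2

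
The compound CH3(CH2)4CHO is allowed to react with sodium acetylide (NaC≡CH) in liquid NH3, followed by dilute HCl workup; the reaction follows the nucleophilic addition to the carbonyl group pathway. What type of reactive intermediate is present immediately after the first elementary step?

tetrahedral alkoxide intermediate

Step 1: Nucleophilic addition: HC≡C⁻ adds to the carbonyl carbon, pushing the π(C=O) electron pair onto oxygen and giving a tetrahedral alkoxide.
After step 1 the species present is a tetrahedral alkoxide intermediate.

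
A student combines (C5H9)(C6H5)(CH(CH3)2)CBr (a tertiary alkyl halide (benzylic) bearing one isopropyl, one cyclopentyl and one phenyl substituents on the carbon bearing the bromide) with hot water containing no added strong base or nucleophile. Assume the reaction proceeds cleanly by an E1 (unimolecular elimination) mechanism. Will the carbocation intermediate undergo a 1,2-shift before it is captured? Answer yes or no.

The first-formed carbocation is tertiary.
No single 1,2-shift to an adjacent carbon would produce a more-substituted cation than the one already present, so no rearrangement occurs.

no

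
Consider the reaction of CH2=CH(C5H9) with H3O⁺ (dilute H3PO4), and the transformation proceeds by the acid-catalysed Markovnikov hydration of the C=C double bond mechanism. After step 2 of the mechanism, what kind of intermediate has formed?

Step 1: Electrophilic addition begins with the π(C=C) electrons forming a bond to the proton of H3O⁺. Following Markovnikov's rule, the resulting cation is secondary. H2O is released.
Step 2: A 1,2-hydride shift from the adjacent cyclopentyl carbon moves the positive charge from the secondary centre to an adjacent carbon, generating a more stable tertiary carbocation.
After step 2 the species present is a tertiary carbocation.

tertiary carbocation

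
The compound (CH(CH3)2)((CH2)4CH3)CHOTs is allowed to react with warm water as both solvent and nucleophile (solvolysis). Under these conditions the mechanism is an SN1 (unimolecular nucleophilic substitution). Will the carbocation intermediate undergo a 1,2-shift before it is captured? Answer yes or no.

yes

The first-formed carbocation is secondary.
The adjacent isopropyl carbon already bears 2 other carbon substituents and has a hydrogen to migrate; after a 1,2-hydride shift from that carbon the positive charge sits on a tertiary centre.
Tertiary is more stable than secondary, so the shift occurs.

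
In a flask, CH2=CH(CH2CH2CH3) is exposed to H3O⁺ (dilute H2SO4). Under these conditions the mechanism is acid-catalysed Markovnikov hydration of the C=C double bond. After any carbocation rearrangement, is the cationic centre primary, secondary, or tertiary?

Step 1: Electrophilic addition begins with the π(C=C) electrons forming a bond to the proton of H3O⁺. Following Markovnikov's rule, the resulting cation is secondary. H2O is released.
No single 1,2-shift to an adjacent carbon would give a more-substituted cation, so no rearrangement occurs.

secondary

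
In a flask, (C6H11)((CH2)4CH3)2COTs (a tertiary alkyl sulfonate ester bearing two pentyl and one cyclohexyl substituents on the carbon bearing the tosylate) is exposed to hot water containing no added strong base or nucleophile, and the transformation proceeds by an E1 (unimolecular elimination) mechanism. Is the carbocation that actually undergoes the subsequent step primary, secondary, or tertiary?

tertiary

Step 1: Unassisted departure of TsO⁻ (taking the C–O bonding pair) generates a tertiary carbocation.
No single 1,2-shift to an adjacent carbon would give a more-substituted cation, so no rearrangement occurs.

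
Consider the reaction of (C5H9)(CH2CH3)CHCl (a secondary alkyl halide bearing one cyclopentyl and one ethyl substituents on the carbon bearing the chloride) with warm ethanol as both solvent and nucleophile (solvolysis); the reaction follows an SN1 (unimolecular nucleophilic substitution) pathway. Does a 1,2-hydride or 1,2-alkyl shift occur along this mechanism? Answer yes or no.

yes

The first-formed carbocation is secondary.
The adjacent cyclopentyl carbon already bears 2 other carbon substituents and has a hydrogen to migrate; after a 1,2-hydride shift from that carbon the positive charge sits on a tertiary centre.
Tertiary is more stable than secondary, so the shift occurs.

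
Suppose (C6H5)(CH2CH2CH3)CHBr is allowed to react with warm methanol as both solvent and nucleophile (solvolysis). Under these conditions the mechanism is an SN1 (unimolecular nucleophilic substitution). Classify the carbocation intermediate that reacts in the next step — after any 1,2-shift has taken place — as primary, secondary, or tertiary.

secondary

Step 1: Unassisted departure of Br⁻ (taking the C–Br bonding pair) generates a secondary carbocation.
No single 1,2-shift to an adjacent carbon would give a more-substituted cation, so no rearrangement occurs.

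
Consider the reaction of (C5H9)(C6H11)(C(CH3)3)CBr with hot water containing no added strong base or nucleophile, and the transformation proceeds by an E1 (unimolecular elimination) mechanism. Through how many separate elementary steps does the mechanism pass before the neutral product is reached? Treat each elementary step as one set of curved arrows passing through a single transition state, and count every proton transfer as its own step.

2

Step 1: The C–Br bond breaks with both electrons going to the bromide; Br⁻ leaves and a tertiary carbocation remains.
(No 1,2-shift: no single shift to an adjacent carbon would give a more stable cation.)
Step 2: A water molecule (solvent) deprotonates a β-carbon; as the C–H bond breaks, those electrons form the new alkene π bond.
Total: 2 elementary steps.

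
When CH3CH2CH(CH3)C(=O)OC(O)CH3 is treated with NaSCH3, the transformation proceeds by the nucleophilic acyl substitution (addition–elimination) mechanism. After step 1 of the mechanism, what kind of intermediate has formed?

Step 1: A lone pair on the S of CH3S⁻ attacks the electrophilic acyl carbon; the π(C=O) electrons move onto oxygen, giving a tetrahedral intermediate.
After step 1 the species present is a tetrahedral intermediate.

tetrahedral intermediate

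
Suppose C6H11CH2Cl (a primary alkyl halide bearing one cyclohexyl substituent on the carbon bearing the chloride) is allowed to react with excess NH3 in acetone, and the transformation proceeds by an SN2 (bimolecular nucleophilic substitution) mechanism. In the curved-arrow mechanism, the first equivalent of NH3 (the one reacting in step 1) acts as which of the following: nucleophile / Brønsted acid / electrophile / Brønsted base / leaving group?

Step 1: A lone pair on the N of NH3 attacks the α-carbon from the back side while the C–Cl bond breaks; both bonding electrons leave with Cl⁻. The product of this concerted step is an alkylammonium ion.
The first equivalent of NH3 (the one reacting in step 1) donates an electron pair to form a new σ-bond to carbon — it is the nucleophile.

nucleophile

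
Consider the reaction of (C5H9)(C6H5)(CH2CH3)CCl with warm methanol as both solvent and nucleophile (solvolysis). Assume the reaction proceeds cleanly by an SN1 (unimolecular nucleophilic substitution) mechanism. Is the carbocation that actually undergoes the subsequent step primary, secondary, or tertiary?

Step 1: The C–Cl bond breaks with both electrons going to the chloride; Cl⁻ leaves and a tertiary carbocation remains.
No single 1,2-shift to an adjacent carbon would give a more-substituted cation, so no rearrangement occurs.

tertiary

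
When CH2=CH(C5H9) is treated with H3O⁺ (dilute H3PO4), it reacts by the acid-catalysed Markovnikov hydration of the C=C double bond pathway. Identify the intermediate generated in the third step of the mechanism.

Step 1: The π electrons of the C=C bond attack a proton of H3O⁺; Markovnikov addition places the new C–H on the less-substituted alkene carbon, so the positive charge ends up on the more-substituted carbon — a secondary carbocation. H2O is released.
Step 2: A hydride (H with its bonding pair) migrates from the adjacent cyclopentyl carbon to the cationic centre — a 1,2-hydride shift — upgrading the secondary cation to a tertiary one.
Step 3: Water acts as the nucleophile: an oxygen lone pair bonds to the cationic carbon, giving an oxonium-ion intermediate.
After step 3 the species present is an oxonium ion.

oxonium ion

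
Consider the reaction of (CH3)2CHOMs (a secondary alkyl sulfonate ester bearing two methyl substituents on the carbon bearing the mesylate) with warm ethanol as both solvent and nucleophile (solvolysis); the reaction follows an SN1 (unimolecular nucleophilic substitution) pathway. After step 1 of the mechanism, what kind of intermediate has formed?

Step 1: Ionisation: the C–O σ-bond cleaves heterolytically; both bonding electrons depart with MsO⁻, leaving a secondary carbocation at the α-carbon.
After step 1 the species present is a secondary carbocation.

secondary carbocation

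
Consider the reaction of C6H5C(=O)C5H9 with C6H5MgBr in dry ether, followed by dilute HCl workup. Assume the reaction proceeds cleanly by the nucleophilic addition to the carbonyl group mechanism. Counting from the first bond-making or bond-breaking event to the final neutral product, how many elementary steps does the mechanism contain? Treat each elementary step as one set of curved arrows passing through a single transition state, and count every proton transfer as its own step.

2

Step 1: the carbanion-like carbon of C6H5MgBr attacks the sp² carbonyl carbon; the C=O π bond breaks and the electrons end up as a lone pair on the alkoxide oxygen of the tetrahedral intermediate.
Step 2: On dilute HCl workup the alkoxide oxygen is protonated, giving an alcohol.
Total: 2 elementary steps.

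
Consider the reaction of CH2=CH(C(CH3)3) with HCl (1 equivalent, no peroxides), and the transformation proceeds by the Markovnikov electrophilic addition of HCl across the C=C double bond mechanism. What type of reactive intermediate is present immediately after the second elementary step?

Step 1: Electrophilic addition begins with the π(C=C) electrons forming a bond to the proton of HCl. Following Markovnikov's rule, the resulting cation is secondary. The H–Cl bond breaks heterolytically, releasing Cl⁻.
Step 2: A methyl group with its bonding pair migrates from the adjacent tert-butyl carbon to the cationic centre — a 1,2-methyl shift — upgrading the secondary cation to a tertiary one.
After step 2 the species present is a tertiary carbocation.

tertiary carbocation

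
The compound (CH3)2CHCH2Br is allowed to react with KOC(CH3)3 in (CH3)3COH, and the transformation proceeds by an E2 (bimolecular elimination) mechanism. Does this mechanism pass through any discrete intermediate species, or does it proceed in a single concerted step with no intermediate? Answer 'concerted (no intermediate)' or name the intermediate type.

Concerted anti-periplanar elimination: (CH3)3CO⁻ abstracts a β-H while Br⁻ leaves, and the C–H electrons become the new C=C π bond — all in a single transition state.
All bond changes occur in one transition state; no discrete intermediate is formed.

concerted (no intermediate)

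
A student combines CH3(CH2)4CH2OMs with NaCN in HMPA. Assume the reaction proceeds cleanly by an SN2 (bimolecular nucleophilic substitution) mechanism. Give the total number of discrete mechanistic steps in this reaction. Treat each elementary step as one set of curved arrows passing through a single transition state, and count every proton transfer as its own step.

1

Step 1: Backside attack by CN⁻ on the carbon bearing the mesylate: the new C–C bond forms as the C–O bond breaks, with Walden inversion at carbon.
Total: 1 elementary step.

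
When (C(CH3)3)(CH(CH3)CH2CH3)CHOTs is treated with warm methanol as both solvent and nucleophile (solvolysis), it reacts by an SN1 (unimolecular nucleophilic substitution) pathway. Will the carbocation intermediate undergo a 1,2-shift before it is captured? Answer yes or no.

The first-formed carbocation is secondary.
The adjacent sec-butyl carbon already bears 2 other carbon substituents and has a hydrogen to migrate; after a 1,2-hydride shift from that carbon the positive charge sits on a tertiary centre.
Tertiary is more stable than secondary, so the shift occurs.

yes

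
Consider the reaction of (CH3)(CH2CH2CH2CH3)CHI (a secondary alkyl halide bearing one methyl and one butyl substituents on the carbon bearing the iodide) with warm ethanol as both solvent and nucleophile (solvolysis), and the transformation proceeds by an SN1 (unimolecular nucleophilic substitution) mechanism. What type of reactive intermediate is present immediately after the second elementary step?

oxonium ion

Step 1: Rate-determining heterolysis of the C–I bond gives I⁻ and a secondary carbocation.
Step 2: Nucleophilic capture: the oxygen of CH3CH2OH bonds to the cationic carbon, producing an oxonium-ion intermediate.
After step 2 the species present is an oxonium ion.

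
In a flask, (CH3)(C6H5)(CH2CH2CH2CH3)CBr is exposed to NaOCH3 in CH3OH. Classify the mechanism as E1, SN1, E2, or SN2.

Conditions: a strong base with a tertiary substrate bearing a β-hydrogen.
These conditions are the textbook signature of the E2 pathway.
A strong (often hindered) base removes a β-H in concert with loss of the leaving group — bimolecular elimination.

E2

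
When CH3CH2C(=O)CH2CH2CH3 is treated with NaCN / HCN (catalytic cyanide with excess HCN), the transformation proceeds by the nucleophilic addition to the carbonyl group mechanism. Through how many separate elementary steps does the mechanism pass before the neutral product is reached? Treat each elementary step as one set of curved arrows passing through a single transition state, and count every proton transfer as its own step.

2

Step 1: A lone pair / filled orbital on CN⁻ attacks the electrophilic carbonyl carbon; the π(C=O) electrons shift onto oxygen, producing a tetrahedral alkoxide intermediate.
Step 2: The alkoxide is protonated in situ by undissociated HCN, yielding a cyanohydrin; the CN⁻ so formed carries on the cycle.
Total: 2 elementary steps.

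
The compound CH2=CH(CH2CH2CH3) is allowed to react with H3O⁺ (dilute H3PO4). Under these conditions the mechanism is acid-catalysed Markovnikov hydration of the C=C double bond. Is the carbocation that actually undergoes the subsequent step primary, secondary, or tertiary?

secondary

Step 1: Protonation of the alkene by H3O⁺: the π bond acts as the nucleophile and picks up H⁺, giving the more stable (Markovnikov) secondary carbocation. H2O is released.
No single 1,2-shift to an adjacent carbon would give a more-substituted cation, so no rearrangement occurs.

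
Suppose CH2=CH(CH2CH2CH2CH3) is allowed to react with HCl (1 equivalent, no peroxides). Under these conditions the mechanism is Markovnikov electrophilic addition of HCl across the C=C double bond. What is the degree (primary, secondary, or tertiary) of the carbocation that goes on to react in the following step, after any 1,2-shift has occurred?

Step 1: Electrophilic addition begins with the π(C=C) electrons forming a bond to the proton of HCl. Following Markovnikov's rule, the resulting cation is secondary. The H–Cl bond breaks heterolytically, releasing Cl⁻.
No single 1,2-shift to an adjacent carbon would give a more-substituted cation, so no rearrangement occurs.

secondary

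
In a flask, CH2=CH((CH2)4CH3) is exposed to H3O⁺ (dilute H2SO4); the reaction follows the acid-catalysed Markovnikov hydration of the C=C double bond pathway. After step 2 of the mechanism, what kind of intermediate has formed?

oxonium ion

Step 1: The π electrons of the C=C bond attack a proton of H3O⁺; Markovnikov addition places the new C–H on the less-substituted alkene carbon, so the positive charge ends up on the more-substituted carbon — a secondary carbocation. H2O is released.
Step 2: Water acts as the nucleophile: an oxygen lone pair bonds to the cationic carbon, giving an oxonium-ion intermediate.
After step 2 the species present is an oxonium ion.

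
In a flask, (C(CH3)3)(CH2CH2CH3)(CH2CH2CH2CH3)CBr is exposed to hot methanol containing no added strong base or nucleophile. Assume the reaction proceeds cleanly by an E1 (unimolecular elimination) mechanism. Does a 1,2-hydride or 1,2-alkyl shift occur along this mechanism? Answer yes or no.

The first-formed carbocation is tertiary.
No single 1,2-shift to an adjacent carbon would produce a more-substituted cation than the one already present, so no rearrangement occurs.

no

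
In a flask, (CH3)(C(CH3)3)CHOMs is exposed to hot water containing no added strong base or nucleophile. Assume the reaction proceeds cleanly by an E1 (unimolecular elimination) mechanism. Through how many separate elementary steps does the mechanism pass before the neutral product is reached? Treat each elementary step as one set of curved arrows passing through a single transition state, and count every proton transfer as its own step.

Step 1: Rate-determining heterolysis of the C–O bond gives MsO⁻ and a secondary carbocation.
Step 2: Carbocation rearrangement: a 1,2-methyl shift from the adjacent tert-butyl carbon converts the initially-formed secondary cation into the more stable tertiary cation.
Step 3: Loss of a β-proton to a water molecule of the solvent: the C–H bonding pair collapses toward the cationic carbon to form the C=C π bond, yielding the alkene.
Total: 3 elementary steps.

3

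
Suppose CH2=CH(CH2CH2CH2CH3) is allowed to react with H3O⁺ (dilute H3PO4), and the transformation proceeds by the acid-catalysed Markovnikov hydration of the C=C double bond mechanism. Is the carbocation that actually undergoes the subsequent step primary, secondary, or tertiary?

secondary

Step 1: Protonation of the alkene by H3O⁺: the π bond acts as the nucleophile and picks up H⁺, giving the more stable (Markovnikov) secondary carbocation. H2O is released.
No single 1,2-shift to an adjacent carbon would give a more-substituted cation, so no rearrangement occurs.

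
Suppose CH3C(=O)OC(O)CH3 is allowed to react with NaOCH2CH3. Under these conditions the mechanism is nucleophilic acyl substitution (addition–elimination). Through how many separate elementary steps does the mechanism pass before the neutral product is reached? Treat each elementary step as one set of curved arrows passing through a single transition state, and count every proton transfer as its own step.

Step 1: A lone pair on the O of CH3CH2O⁻ attacks the electrophilic acyl carbon; the π(C=O) electrons move onto oxygen, giving a tetrahedral intermediate.
Step 2: An oxygen lone pair re-forms the C=O π bond as the C–O σ-bond breaks; CH3CO2⁻ is expelled.
Total: 2 elementary steps.

2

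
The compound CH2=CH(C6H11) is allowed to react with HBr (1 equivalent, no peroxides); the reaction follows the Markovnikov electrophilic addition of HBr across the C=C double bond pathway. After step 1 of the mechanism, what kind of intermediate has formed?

Step 1: Electrophilic addition begins with the π(C=C) electrons forming a bond to the proton of HBr. Following Markovnikov's rule, the resulting cation is secondary. The H–Br bond breaks heterolytically, releasing Br⁻.
After step 1 the species present is a secondary carbocation.

secondary carbocation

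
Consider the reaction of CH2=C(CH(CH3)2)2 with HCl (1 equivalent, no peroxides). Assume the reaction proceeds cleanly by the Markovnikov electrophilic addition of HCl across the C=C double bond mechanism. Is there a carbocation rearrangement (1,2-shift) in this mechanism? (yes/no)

The first-formed carbocation is tertiary.
No single 1,2-shift to an adjacent carbon would produce a more-substituted cation than the one already present, so no rearrangement occurs.

no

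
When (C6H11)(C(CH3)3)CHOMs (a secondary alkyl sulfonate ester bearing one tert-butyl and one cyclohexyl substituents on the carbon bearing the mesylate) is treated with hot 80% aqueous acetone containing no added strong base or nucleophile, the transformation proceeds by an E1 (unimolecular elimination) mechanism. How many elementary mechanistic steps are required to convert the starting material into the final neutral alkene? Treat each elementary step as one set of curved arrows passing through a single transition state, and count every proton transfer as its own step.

Step 1: Ionisation: the C–O σ-bond cleaves heterolytically; both bonding electrons depart with MsO⁻, leaving a secondary carbocation at the α-carbon.
Step 2: A hydride (H with its bonding pair) migrates from the adjacent cyclohexyl carbon to the cationic centre — a 1,2-hydride shift — upgrading the secondary cation to a tertiary one.
Step 3: A water molecule (solvent) deprotonates a β-carbon; as the C–H bond breaks, those electrons form the new alkene π bond.
Total: 3 elementary steps.

3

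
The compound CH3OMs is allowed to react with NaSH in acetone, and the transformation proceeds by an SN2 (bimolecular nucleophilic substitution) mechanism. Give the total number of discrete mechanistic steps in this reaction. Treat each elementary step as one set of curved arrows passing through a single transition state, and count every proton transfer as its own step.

1

Step 1: The hydrosulfide nucleophile donates a lone pair from S to the α-carbon in a backside attack; simultaneously the C–O σ-bond breaks and both of its electrons leave with MsO⁻. One concerted step with inversion of configuration.
Total: 1 elementary step.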